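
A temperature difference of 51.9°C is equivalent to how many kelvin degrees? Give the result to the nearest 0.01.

Celsius and kelvin degrees are the same size, so the interval is unchanged: 51.90.

51.90 K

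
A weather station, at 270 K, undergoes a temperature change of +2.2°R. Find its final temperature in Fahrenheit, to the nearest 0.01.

Initial temperature in Celsius: 270 - 273.15 = -3.1500°C.
The 2.2°R change is an interval, so only the factor 5/9 applies: +2.2 × 5/9 = +1.2222°C.
Final Celsius temperature: -3.1500 + 1.2222 = -1.9278°C.
In Fahrenheit: -1.9278 × 1.8 + 32 = 28.53°F.

28.53°F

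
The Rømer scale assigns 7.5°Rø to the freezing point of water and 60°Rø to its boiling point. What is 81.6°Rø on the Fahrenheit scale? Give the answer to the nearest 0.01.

286.06°F

Linear interpolation between the fixed points: C = (81.6 - 7.5) × 100 / (60 - 7.5) = 141.1429°C.
Then 141.1429 × 1.8 + 32 = 286.06°F.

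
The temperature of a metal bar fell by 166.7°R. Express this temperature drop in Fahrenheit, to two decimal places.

Rankine and Fahrenheit degrees are the same size, so the interval is unchanged: 166.70.

166.70°F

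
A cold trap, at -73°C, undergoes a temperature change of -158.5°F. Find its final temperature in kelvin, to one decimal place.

112.1 K

The 158.5°F change is an interval, so only the factor 5/9 applies: -158.5 × 5/9 = -88.0556°C.
Final Celsius temperature: -73.0000 - 88.0556 = -161.0556°C.
In kelvin: -161.0556 + 273.15 = 112.1 K.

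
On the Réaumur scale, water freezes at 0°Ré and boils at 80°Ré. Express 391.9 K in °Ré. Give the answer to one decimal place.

First in Celsius: 391.9 - 273.15 = 118.7500°C.
Linearly onto the Réaumur scale: 0 + (118.7500 / 100) × (80 - 0) = 95.0°Ré.

95.0°Ré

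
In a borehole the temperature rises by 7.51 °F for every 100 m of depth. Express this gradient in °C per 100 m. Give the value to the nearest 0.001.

4.172 °C/100 m

Since only a temperature interval is involved, the additive offset between the scales drops out.
A change of 1°F is a change of 5/9°C, so 7.51 × 5/9 = 4.172.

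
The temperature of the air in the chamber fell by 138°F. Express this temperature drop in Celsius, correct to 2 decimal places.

An interval of 1°F corresponds to 5/9°C.
138 × 5/9 = 76.67.

76.67°C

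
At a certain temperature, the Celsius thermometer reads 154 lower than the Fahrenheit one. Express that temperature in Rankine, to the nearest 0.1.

Let x be the Fahrenheit reading; then the Celsius reading is 5/9·x - 17.7778.
(5/9·x - 17.7778) - x = -154  ⇒  (-4/9)·x = -136.222  ⇒  x = 306.5000°F.
In Celsius: (306.5 - 32) × 5/9 = 152.5000°C.
In Rankine: 152.5000 × 1.8 + 491.67 = 766.2°R.

766.2°R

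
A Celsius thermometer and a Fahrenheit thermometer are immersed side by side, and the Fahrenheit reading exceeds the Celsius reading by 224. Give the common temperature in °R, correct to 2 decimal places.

923.67°R

Let x be the Celsius reading; then the Fahrenheit reading is 1.8·x + 32.
(1.8·x + 32) - x = 224  ⇒  (0.8)·x = 192  ⇒  x = 240.0000°C.
In Rankine: 240.0000 × 1.8 + 491.67 = 923.67°R.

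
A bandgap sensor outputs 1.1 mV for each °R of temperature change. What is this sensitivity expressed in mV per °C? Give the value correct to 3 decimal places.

The quantity depends on a temperature interval, so only the ratio of degree sizes applies; the offset between the scales is irrelevant.
A change of 1°C is a change of 1.8°R, so per °C the value is 1.1 × 1.8 = 1.980.

1.980 mV per °C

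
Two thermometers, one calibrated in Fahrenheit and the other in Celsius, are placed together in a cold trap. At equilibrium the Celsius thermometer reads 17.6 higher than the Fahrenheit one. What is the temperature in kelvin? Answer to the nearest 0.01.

Let x be the Fahrenheit reading; then the Celsius reading is 5/9·x - 17.7778.
(5/9·x - 17.7778) - x = 17.6  ⇒  (-4/9)·x = 35.3778  ⇒  x = -79.6000°F.
In Celsius: (-79.6 - 32) × 5/9 = -62.0000°C.
In kelvin: -62.0000 + 273.15 = 211.15 K.

211.15 K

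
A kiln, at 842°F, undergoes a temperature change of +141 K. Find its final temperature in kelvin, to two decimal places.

864.15 K

Initial temperature in Celsius: (842 - 32) × 5/9 = 450.0000°C.
The 141 K change is an interval; Kelvin and Celsius degrees are the same size, so ΔC = +141°C.
Final Celsius temperature: 450.0000 + 141.0000 = 591.0000°C.
In kelvin: 591.0000 + 273.15 = 864.15 K.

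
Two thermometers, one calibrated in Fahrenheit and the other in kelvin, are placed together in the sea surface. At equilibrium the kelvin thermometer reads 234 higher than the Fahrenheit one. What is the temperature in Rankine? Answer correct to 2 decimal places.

Let x be the Fahrenheit reading; then the kelvin reading is 5/9·x + 255.372.
(5/9·x + 255.372) - x = 234  ⇒  (-4/9)·x = -21.3722  ⇒  x = 48.0875°F.
In Celsius: (48.0875 - 32) × 5/9 = 8.9375°C.
In Rankine: 8.9375 × 1.8 + 491.67 = 507.76°R.

507.76°R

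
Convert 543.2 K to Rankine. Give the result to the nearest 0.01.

In Celsius: 543.2 - 273.15 = 270.0500°C.
In Rankine: 270.0500 × 1.8 + 491.67 = 977.76°R.

977.76°R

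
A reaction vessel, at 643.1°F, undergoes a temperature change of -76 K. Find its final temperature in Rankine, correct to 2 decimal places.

Initial temperature in Celsius: (643.1 - 32) × 5/9 = 339.5000°C.
The 76 K change is an interval; Kelvin and Celsius degrees are the same size, so ΔC = -76°C.
Final Celsius temperature: 339.5000 - 76.0000 = 263.5000°C.
In Rankine: 263.5000 × 1.8 + 491.67 = 965.97°R.

965.97°R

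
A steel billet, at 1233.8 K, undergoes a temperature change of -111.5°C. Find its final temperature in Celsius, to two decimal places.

Initial temperature in Celsius: 1233.8 - 273.15 = 960.6500°C.
Final Celsius temperature: 960.6500 - 111.5000 = 849.1500°C.

849.15°C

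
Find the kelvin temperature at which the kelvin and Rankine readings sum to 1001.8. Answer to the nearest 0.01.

Let K be the kelvin reading. The Rankine reading is R = 1.8·K.
Require K + R = 1001.8: (2.8)·K = 1001.8.
K = (1001.8) / (2.8) = 357.79.

357.79 K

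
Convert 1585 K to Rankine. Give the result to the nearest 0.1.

2853.0°R

In Celsius: 1585 - 273.15 = 1311.8500°C.
In Rankine: 1311.8500 × 1.8 + 491.67 = 2853.0°R.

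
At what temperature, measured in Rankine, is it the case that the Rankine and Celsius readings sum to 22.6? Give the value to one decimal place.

190.1°R

Let R be the Rankine reading. The Celsius reading is C = 5/9·R - 273.15.
Require R + C = 22.6: (14/9)·R - 273.15 = 22.6.
R = (22.6 + 273.15) / (14/9) = 190.1.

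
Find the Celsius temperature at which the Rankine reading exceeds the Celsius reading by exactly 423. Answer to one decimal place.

-85.8°C

Let C be the Celsius reading. The Rankine reading is R = 1.8·C + 491.67.
Require R - C = 423: (0.8)·C + 491.67 = 423.
C = (423 - 491.67) / (0.8) = -85.8.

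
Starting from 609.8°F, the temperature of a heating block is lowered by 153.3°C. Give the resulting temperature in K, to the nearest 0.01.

440.85 K

Initial temperature in Celsius: (609.8 - 32) × 5/9 = 321.0000°C.
Final Celsius temperature: 321.0000 - 153.3000 = 167.7000°C.
In kelvin: 167.7000 + 273.15 = 440.85 K.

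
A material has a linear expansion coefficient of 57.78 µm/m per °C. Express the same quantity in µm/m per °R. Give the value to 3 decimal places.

32.100 µm/m per °R

The quantity depends on a temperature interval, so only the ratio of degree sizes applies; the offset between the scales is irrelevant.
A change of 1°R is a change of 5/9°C, so per °R the value is 57.78 × 5/9 = 32.100.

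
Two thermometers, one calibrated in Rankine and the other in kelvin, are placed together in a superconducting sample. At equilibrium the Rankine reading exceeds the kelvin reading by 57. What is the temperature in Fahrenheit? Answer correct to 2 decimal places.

-331.42°F

Let x be the Rankine reading; then the kelvin reading is 5/9·x.
(5/9·x) - x = -57  ⇒  (-4/9)·x = -57  ⇒  x = 128.2500°R.
In Celsius: (128.25 - 491.67) × 5/9 = -201.9000°C.
In Fahrenheit: -201.9000 × 1.8 + 32 = -331.42°F.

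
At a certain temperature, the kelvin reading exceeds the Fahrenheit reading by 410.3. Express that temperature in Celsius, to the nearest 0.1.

Let x be the kelvin reading; then the Fahrenheit reading is 1.8·x - 459.67.
(1.8·x - 459.67) - x = -410.3  ⇒  (0.8)·x = 49.37  ⇒  x = 61.7125 K.
In Celsius: 61.7125 - 273.15 = -211.4°C.

-211.4°C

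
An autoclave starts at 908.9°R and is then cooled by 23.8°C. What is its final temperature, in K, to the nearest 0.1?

481.1 K

Initial temperature in Celsius: (908.9 - 491.67) × 5/9 = 231.7944°C.
Final Celsius temperature: 231.7944 - 23.8000 = 207.9944°C.
In kelvin: 207.9944 + 273.15 = 481.1 K.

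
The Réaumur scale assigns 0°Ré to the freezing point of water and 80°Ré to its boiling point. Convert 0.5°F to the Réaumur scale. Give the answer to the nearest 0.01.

-14.00°Ré

First in Celsius: (0.5 - 32) × 5/9 = -17.5000°C.
Linearly onto the Réaumur scale: 0 + (-17.5000 / 100) × (80 - 0) = -14.00°Ré.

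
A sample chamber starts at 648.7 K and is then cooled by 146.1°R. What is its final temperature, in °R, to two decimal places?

1021.56°R

Initial temperature in Celsius: 648.7 - 273.15 = 375.5500°C.
The 146.1°R change is an interval, so only the factor 5/9 applies: -146.1 × 5/9 = -81.1667°C.
Final Celsius temperature: 375.5500 - 81.1667 = 294.3833°C.
In Rankine: 294.3833 × 1.8 + 491.67 = 1021.56°R.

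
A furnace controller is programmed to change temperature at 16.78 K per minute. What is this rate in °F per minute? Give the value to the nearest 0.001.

Since only a temperature interval is involved, the additive offset between the scales drops out.
A change of 1 K is a change of 1.8°F, so 16.78 × 1.8 = 30.204.

30.204 °F/minute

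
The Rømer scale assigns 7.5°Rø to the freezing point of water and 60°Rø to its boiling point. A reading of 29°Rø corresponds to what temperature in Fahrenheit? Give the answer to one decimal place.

105.7°F

Linear interpolation between the fixed points: C = (29 - 7.5) × 100 / (60 - 7.5) = 40.9524°C.
Then 40.9524 × 1.8 + 32 = 105.7°F.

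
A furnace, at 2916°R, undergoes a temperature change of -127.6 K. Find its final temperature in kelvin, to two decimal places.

Initial temperature in Celsius: (2916 - 491.67) × 5/9 = 1346.8500°C.
The 127.6 K change is an interval; Kelvin and Celsius degrees are the same size, so ΔC = -127.6°C.
Final Celsius temperature: 1346.8500 - 127.6000 = 1219.2500°C.
In kelvin: 1219.2500 + 273.15 = 1492.40 K.

1492.40 K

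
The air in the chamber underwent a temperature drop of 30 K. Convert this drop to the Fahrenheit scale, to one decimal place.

54.0°F

For a temperature interval the offset drops out; only the factor 1.8 applies.
30 × 1.8 = 54.0.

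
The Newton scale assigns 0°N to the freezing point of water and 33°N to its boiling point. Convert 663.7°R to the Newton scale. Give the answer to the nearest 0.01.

31.54°N

First in Celsius: (663.7 - 491.67) × 5/9 = 95.5722°C.
Linearly onto the Newton scale: 0 + (95.5722 / 100) × (33 - 0) = 31.54°N.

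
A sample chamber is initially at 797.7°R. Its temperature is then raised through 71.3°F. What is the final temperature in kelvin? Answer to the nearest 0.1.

482.8 K

Initial temperature in Celsius: (797.7 - 491.67) × 5/9 = 170.0167°C.
The 71.3°F change is an interval, so only the factor 5/9 applies: +71.3 × 5/9 = +39.6111°C.
Final Celsius temperature: 170.0167 + 39.6111 = 209.6278°C.
In kelvin: 209.6278 + 273.15 = 482.8 K.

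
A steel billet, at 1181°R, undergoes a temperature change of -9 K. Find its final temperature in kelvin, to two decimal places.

Initial temperature in Celsius: (1181 - 491.67) × 5/9 = 382.9611°C.
The 9 K change is an interval; Kelvin and Celsius degrees are the same size, so ΔC = -9°C.
Final Celsius temperature: 382.9611 - 9.0000 = 373.9611°C.
In kelvin: 373.9611 + 273.15 = 647.11 K.

647.11 K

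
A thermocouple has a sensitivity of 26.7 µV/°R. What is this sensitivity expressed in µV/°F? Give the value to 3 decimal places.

Since only a temperature interval is involved, the additive offset between the scales drops out.
A change of 1°F is a change of 1°R, so per °F the value is 26.7 × 1 = 26.700.

26.700 µV/°F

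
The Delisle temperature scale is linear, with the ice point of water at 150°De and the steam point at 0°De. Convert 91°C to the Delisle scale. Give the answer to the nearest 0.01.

Linearly onto the Delisle scale: 150 + (91.0000 / 100) × (0 - 150) = 13.50°De.

13.50°De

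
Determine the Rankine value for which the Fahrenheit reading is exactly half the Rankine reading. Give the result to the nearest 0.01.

919.34°R

Let R be the Rankine reading. The Fahrenheit reading is F = 1·R - 459.67.
Require F = 0.5·R: 1·R - 459.67 = 0.5·R.
(0.5)·R = 459.67  ⇒  R = 919.34.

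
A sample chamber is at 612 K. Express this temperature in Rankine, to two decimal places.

In Celsius: 612 - 273.15 = 338.8500°C.
In Rankine: 338.8500 × 1.8 + 491.67 = 1101.60°R.

1101.60°R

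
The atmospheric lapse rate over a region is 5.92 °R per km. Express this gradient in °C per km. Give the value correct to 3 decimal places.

Since only a temperature interval is involved, the additive offset between the scales drops out.
A change of 1°R is a change of 5/9°C, so 5.92 × 5/9 = 3.289.

3.289 °C/km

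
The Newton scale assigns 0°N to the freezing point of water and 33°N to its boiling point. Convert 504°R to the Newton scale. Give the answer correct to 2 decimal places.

2.26°N

First in Celsius: (504 - 491.67) × 5/9 = 6.8500°C.
Linearly onto the Newton scale: 0 + (6.8500 / 100) × (33 - 0) = 2.26°N.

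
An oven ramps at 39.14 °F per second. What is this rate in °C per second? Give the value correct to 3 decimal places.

The quantity depends on a temperature interval, so only the ratio of degree sizes applies; the offset between the scales is irrelevant.
A change of 1°F is a change of 5/9°C, so 39.14 × 5/9 = 21.744.

21.744 °C/second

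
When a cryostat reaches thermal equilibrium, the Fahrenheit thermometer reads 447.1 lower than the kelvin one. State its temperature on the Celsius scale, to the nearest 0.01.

Let x be the kelvin reading; then the Fahrenheit reading is 1.8·x - 459.67.
(1.8·x - 459.67) - x = -447.1  ⇒  (0.8)·x = 12.57  ⇒  x = 15.7125 K.
In Celsius: 15.7125 - 273.15 = -257.44°C.

-257.44°C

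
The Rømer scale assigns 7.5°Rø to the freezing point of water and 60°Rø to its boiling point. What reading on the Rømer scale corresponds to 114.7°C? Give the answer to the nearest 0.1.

67.7°Rø

Linearly onto the Rømer scale: 7.5 + (114.7000 / 100) × (60 - 7.5) = 67.7°Rø.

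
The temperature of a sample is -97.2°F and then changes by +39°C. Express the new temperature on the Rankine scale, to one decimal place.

Initial temperature in Celsius: (-97.2 - 32) × 5/9 = -71.7778°C.
Final Celsius temperature: -71.7778 + 39.0000 = -32.7778°C.
In Rankine: -32.7778 × 1.8 + 491.67 = 432.7°R.

432.7°R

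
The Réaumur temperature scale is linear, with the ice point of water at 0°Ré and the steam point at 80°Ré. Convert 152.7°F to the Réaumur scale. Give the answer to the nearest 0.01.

First in Celsius: (152.7 - 32) × 5/9 = 67.0556°C.
Linearly onto the Réaumur scale: 0 + (67.0556 / 100) × (80 - 0) = 53.64°Ré.

53.64°Ré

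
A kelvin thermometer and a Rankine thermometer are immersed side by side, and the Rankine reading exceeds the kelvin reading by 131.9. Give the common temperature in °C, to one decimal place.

Let x be the kelvin reading; then the Rankine reading is 1.8·x.
(1.8·x) - x = 131.9  ⇒  (0.8)·x = 131.9  ⇒  x = 164.8750 K.
In Celsius: 164.875 - 273.15 = -108.3°C.

-108.3°C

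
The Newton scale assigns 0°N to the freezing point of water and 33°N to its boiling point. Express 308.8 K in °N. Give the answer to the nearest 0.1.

11.8°N

First in Celsius: 308.8 - 273.15 = 35.6500°C.
Linearly onto the Newton scale: 0 + (35.6500 / 100) × (33 - 0) = 11.8°N.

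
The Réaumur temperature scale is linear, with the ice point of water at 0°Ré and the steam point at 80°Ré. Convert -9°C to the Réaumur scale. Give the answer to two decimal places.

Linearly onto the Réaumur scale: 0 + (-9.0000 / 100) × (80 - 0) = -7.20°Ré.

-7.20°Ré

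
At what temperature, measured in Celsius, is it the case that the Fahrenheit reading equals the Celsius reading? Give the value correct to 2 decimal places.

-40.00°C

Let C be the Celsius reading. The Fahrenheit reading is F = 1.8·C + 32.
Set F = C: 1.8·C + 32 = C.
(0.8)·C = -32  ⇒  C = -40.00.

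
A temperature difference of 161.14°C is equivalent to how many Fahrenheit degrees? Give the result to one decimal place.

Only the scale ratio 1.8 matters for a change in temperature.
161.14 × 1.8 = 290.1.

290.1°F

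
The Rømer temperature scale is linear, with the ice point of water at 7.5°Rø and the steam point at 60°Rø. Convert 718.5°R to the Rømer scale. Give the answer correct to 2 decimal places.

First in Celsius: (718.5 - 491.67) × 5/9 = 126.0167°C.
Linearly onto the Rømer scale: 7.5 + (126.0167 / 100) × (60 - 7.5) = 73.66°Rø.

73.66°Rø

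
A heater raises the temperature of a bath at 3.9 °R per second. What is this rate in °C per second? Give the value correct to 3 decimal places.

Since only a temperature interval is involved, the additive offset between the scales drops out.
A change of 1°R is a change of 5/9°C, so 3.9 × 5/9 = 2.167.

2.167 °C/second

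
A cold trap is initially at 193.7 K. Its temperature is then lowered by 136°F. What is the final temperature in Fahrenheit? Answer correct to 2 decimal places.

-247.01°F

Initial temperature in Celsius: 193.7 - 273.15 = -79.4500°C.
The 136°F change is an interval, so only the factor 5/9 applies: -136 × 5/9 = -75.5556°C.
Final Celsius temperature: -79.4500 - 75.5556 = -155.0056°C.
In Fahrenheit: -155.0056 × 1.8 + 32 = -247.01°F.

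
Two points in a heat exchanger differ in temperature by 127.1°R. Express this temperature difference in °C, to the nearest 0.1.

70.6°C

For a temperature interval the offset drops out; only the factor 5/9 applies.
127.1 × 5/9 = 70.6.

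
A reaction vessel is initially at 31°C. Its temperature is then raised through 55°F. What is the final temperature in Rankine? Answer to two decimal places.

The 55°F change is an interval, so only the factor 5/9 applies: +55 × 5/9 = +30.5556°C.
Final Celsius temperature: 31.0000 + 30.5556 = 61.5556°C.
In Rankine: 61.5556 × 1.8 + 491.67 = 602.47°R.

602.47°R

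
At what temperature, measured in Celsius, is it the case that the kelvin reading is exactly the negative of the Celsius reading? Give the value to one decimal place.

Let C be the Celsius reading. The kelvin reading is K = 1·C + 273.15.
Require K = -1·C: 1·C + 273.15 = -1·C.
(2)·C = -273.15  ⇒  C = -136.6.

-136.6°C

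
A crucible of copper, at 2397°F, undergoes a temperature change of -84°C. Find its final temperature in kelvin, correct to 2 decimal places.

1503.04 K

Initial temperature in Celsius: (2397 - 32) × 5/9 = 1313.8889°C.
Final Celsius temperature: 1313.8889 - 84.0000 = 1229.8889°C.
In kelvin: 1229.8889 + 273.15 = 1503.04 K.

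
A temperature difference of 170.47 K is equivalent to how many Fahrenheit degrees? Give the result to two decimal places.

306.85°F

Only the scale ratio 1.8 matters for a change in temperature.
170.47 × 1.8 = 306.85.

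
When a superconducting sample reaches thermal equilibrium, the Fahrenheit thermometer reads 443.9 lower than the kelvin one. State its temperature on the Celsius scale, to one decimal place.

-253.4°C

Let x be the kelvin reading; then the Fahrenheit reading is 1.8·x - 459.67.
(1.8·x - 459.67) - x = -443.9  ⇒  (0.8)·x = 15.77  ⇒  x = 19.7125 K.
In Celsius: 19.7125 - 273.15 = -253.4°C.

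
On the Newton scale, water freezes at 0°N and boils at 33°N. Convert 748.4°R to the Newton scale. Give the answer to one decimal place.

First in Celsius: (748.4 - 491.67) × 5/9 = 142.6278°C.
Linearly onto the Newton scale: 0 + (142.6278 / 100) × (33 - 0) = 47.1°N.

47.1°N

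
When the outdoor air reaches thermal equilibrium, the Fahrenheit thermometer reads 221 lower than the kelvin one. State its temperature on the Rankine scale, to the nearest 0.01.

537.01°R

Let x be the kelvin reading; then the Fahrenheit reading is 1.8·x - 459.67.
(1.8·x - 459.67) - x = -221  ⇒  (0.8)·x = 238.67  ⇒  x = 298.3375 K.
In Celsius: 298.3375 - 273.15 = 25.1875°C.
In Rankine: 25.1875 × 1.8 + 491.67 = 537.01°R.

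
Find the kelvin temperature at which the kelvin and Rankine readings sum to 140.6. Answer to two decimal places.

Let K be the kelvin reading. The Rankine reading is R = 1.8·K.
Require K + R = 140.6: (2.8)·K = 140.6.
K = (140.6) / (2.8) = 50.21.

50.21 K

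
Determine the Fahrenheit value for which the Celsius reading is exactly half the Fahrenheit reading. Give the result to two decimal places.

Let F be the Fahrenheit reading. The Celsius reading is C = 5/9·F - 17.7778.
Require C = 0.5·F: 5/9·F - 17.7778 = 0.5·F.
(1/18)·F = 17.7778  ⇒  F = 320.00.

320.00°F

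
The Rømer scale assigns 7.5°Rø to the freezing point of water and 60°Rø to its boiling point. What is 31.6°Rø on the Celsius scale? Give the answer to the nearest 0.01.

Linear interpolation between the fixed points: C = (31.6 - 7.5) × 100 / (60 - 7.5) = 45.9048°C.

45.90°C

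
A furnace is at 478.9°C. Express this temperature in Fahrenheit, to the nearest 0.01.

894.02°F

In Fahrenheit: 478.9000 × 1.8 + 32 = 894.02°F.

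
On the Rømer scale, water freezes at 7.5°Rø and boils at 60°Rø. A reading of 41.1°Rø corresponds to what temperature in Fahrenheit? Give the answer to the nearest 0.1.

Linear interpolation between the fixed points: C = (41.1 - 7.5) × 100 / (60 - 7.5) = 64.0000°C.
Then 64.0000 × 1.8 + 32 = 147.2°F.

147.2°F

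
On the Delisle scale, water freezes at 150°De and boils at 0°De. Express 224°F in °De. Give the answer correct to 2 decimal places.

-10.00°De

First in Celsius: (224 - 32) × 5/9 = 106.6667°C.
Linearly onto the Delisle scale: 150 + (106.6667 / 100) × (0 - 150) = -10.00°De.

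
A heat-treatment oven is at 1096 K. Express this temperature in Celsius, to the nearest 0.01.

822.85°C

In Celsius: 1096 - 273.15 = 822.8500°C.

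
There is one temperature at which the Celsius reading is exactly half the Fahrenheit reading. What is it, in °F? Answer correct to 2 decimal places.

320.00°F

Let F be the Fahrenheit reading. The Celsius reading is C = 5/9·F - 17.7778.
Require C = 0.5·F: 5/9·F - 17.7778 = 0.5·F.
(1/18)·F = 17.7778  ⇒  F = 320.00.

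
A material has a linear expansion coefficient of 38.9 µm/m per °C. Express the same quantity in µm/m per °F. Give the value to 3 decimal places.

Since only a temperature interval is involved, the additive offset between the scales drops out.
A change of 1°F is a change of 5/9°C, so per °F the value is 38.9 × 5/9 = 21.611.

21.611 µm/m per °F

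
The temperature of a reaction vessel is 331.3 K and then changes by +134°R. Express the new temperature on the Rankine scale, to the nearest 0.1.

Initial temperature in Celsius: 331.3 - 273.15 = 58.1500°C.
The 134°R change is an interval, so only the factor 5/9 applies: +134 × 5/9 = +74.4444°C.
Final Celsius temperature: 58.1500 + 74.4444 = 132.5944°C.
In Rankine: 132.5944 × 1.8 + 491.67 = 730.3°R.

730.3°R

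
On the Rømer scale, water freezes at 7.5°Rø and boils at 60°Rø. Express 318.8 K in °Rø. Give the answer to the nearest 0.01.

First in Celsius: 318.8 - 273.15 = 45.6500°C.
Linearly onto the Rømer scale: 7.5 + (45.6500 / 100) × (60 - 7.5) = 31.47°Rø.

31.47°Rø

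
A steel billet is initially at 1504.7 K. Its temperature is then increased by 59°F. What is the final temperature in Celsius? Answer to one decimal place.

Initial temperature in Celsius: 1504.7 - 273.15 = 1231.5500°C.
The 59°F change is an interval, so only the factor 5/9 applies: +59 × 5/9 = +32.7778°C.
Final Celsius temperature: 1231.5500 + 32.7778 = 1264.3278°C.

1264.3°C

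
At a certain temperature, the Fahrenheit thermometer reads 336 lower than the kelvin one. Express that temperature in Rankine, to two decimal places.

Let x be the kelvin reading; then the Fahrenheit reading is 1.8·x - 459.67.
(1.8·x - 459.67) - x = -336  ⇒  (0.8)·x = 123.67  ⇒  x = 154.5875 K.
In Celsius: 154.5875 - 273.15 = -118.5625°C.
In Rankine: -118.5625 × 1.8 + 491.67 = 278.26°R.

278.26°R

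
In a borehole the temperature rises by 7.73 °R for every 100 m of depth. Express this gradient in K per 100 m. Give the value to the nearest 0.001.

Since only a temperature interval is involved, the additive offset between the scales drops out.
A change of 1°R is a change of 5/9 K, so 7.73 × 5/9 = 4.294.

4.294 K/100 m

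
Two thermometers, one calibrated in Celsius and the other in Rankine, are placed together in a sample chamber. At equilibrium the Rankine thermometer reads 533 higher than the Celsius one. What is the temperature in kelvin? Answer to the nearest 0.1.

Let x be the Celsius reading; then the Rankine reading is 1.8·x + 491.67.
(1.8·x + 491.67) - x = 533  ⇒  (0.8)·x = 41.33  ⇒  x = 51.6625°C.
In kelvin: 51.6625 + 273.15 = 324.8 K.

324.8 K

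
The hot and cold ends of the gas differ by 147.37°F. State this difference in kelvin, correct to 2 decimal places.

81.87 K

An interval of 1°F corresponds to 5/9 K.
147.37 × 5/9 = 81.87.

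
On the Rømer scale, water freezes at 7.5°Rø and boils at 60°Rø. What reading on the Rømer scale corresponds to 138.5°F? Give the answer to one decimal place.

First in Celsius: (138.5 - 32) × 5/9 = 59.1667°C.
Linearly onto the Rømer scale: 7.5 + (59.1667 / 100) × (60 - 7.5) = 38.6°Rø.

38.6°Rø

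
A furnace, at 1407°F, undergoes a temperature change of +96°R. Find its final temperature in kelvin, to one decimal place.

Initial temperature in Celsius: (1407 - 32) × 5/9 = 763.8889°C.
The 96°R change is an interval, so only the factor 5/9 applies: +96 × 5/9 = +53.3333°C.
Final Celsius temperature: 763.8889 + 53.3333 = 817.2222°C.
In kelvin: 817.2222 + 273.15 = 1090.4 K.

1090.4 K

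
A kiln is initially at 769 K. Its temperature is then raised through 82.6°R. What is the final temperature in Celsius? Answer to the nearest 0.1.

541.7°C

Initial temperature in Celsius: 769 - 273.15 = 495.8500°C.
The 82.6°R change is an interval, so only the factor 5/9 applies: +82.6 × 5/9 = +45.8889°C.
Final Celsius temperature: 495.8500 + 45.8889 = 541.7389°C.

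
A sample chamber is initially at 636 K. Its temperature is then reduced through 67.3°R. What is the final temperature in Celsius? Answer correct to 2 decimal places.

325.46°C

Initial temperature in Celsius: 636 - 273.15 = 362.8500°C.
The 67.3°R change is an interval, so only the factor 5/9 applies: -67.3 × 5/9 = -37.3889°C.
Final Celsius temperature: 362.8500 - 37.3889 = 325.4611°C.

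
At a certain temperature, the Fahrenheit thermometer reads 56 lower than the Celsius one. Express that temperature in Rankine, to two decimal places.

293.67°R

Let x be the Celsius reading; then the Fahrenheit reading is 1.8·x + 32.
(1.8·x + 32) - x = -56  ⇒  (0.8)·x = -88  ⇒  x = -110.0000°C.
In Rankine: -110.0000 × 1.8 + 491.67 = 293.67°R.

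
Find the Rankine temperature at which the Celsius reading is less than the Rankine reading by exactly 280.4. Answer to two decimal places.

Let R be the Rankine reading. The Celsius reading is C = 5/9·R - 273.15.
Require C - R = -280.4: (-4/9)·R - 273.15 = -280.4.
R = (-280.4 + 273.15) / (-4/9) = 16.31.

16.31°R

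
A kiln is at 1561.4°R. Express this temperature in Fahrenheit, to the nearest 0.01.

1101.73°F

In Celsius: (1561.4 - 491.67) × 5/9 = 594.2944°C.
In Fahrenheit: 594.2944 × 1.8 + 32 = 1101.73°F.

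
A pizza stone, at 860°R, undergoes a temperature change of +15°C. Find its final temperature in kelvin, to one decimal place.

492.8 K

Initial temperature in Celsius: (860 - 491.67) × 5/9 = 204.6278°C.
Final Celsius temperature: 204.6278 + 15.0000 = 219.6278°C.
In kelvin: 219.6278 + 273.15 = 492.8 K.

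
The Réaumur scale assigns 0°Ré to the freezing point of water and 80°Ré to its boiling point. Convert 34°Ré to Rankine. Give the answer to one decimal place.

Linear interpolation between the fixed points: C = (34 - 0) × 100 / (80 - 0) = 42.5000°C.
Then 42.5000 × 1.8 + 491.67 = 568.2°R.

568.2°R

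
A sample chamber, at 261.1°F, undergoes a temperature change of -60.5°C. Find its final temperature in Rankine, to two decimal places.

611.87°R

Initial temperature in Celsius: (261.1 - 32) × 5/9 = 127.2778°C.
Final Celsius temperature: 127.2778 - 60.5000 = 66.7778°C.
In Rankine: 66.7778 × 1.8 + 491.67 = 611.87°R.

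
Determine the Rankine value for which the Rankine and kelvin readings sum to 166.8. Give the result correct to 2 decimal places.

107.23°R

Let R be the Rankine reading. The kelvin reading is K = 5/9·R.
Require R + K = 166.8: (14/9)·R = 166.8.
R = (166.8) / (14/9) = 107.23.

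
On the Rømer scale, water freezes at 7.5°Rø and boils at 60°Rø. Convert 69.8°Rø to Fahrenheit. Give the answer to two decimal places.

Linear interpolation between the fixed points: C = (69.8 - 7.5) × 100 / (60 - 7.5) = 118.6667°C.
Then 118.6667 × 1.8 + 32 = 245.60°F.

245.60°F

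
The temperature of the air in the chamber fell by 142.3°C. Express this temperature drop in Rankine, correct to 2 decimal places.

Only the scale ratio 1.8 matters for a change in temperature.
142.3 × 1.8 = 256.14.

256.14°R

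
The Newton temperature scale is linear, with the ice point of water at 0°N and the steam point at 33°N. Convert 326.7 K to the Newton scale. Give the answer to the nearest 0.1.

First in Celsius: 326.7 - 273.15 = 53.5500°C.
Linearly onto the Newton scale: 0 + (53.5500 / 100) × (33 - 0) = 17.7°N.

17.7°N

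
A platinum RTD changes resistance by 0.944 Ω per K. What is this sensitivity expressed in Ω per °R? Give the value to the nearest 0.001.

The quantity depends on a temperature interval, so only the ratio of degree sizes applies; the offset between the scales is irrelevant.
A change of 1°R is a change of 5/9 K, so per °R the value is 0.944 × 5/9 = 0.524.

0.524 Ω per °R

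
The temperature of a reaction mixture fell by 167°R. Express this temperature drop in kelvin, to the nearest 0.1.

92.8 K

An interval of 1°R corresponds to 5/9 K.
167 × 5/9 = 92.8.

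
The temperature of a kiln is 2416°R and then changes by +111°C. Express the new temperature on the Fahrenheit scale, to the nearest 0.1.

2156.1°F

Initial temperature in Celsius: (2416 - 491.67) × 5/9 = 1069.0722°C.
Final Celsius temperature: 1069.0722 + 111.0000 = 1180.0722°C.
In Fahrenheit: 1180.0722 × 1.8 + 32 = 2156.1°F.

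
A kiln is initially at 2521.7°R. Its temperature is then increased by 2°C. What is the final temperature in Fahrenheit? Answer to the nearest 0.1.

2065.6°F

Initial temperature in Celsius: (2521.7 - 491.67) × 5/9 = 1127.7944°C.
Final Celsius temperature: 1127.7944 + 2.0000 = 1129.7944°C.
In Fahrenheit: 1129.7944 × 1.8 + 32 = 2065.6°F.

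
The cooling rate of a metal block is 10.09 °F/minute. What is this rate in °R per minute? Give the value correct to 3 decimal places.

10.090 °R/minute

Since only a temperature interval is involved, the additive offset between the scales drops out.
A change of 1°F is a change of 1°R, so 10.09 × 1 = 10.090.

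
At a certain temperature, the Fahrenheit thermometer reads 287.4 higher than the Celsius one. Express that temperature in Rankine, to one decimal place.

Let x be the Celsius reading; then the Fahrenheit reading is 1.8·x + 32.
(1.8·x + 32) - x = 287.4  ⇒  (0.8)·x = 255.4  ⇒  x = 319.2500°C.
In Rankine: 319.2500 × 1.8 + 491.67 = 1066.3°R.

1066.3°R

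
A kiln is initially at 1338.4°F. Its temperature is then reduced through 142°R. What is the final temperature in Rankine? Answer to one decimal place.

1656.1°R

Initial temperature in Celsius: (1338.4 - 32) × 5/9 = 725.7778°C.
The 142°R change is an interval, so only the factor 5/9 applies: -142 × 5/9 = -78.8889°C.
Final Celsius temperature: 725.7778 - 78.8889 = 646.8889°C.
In Rankine: 646.8889 × 1.8 + 491.67 = 1656.1°R.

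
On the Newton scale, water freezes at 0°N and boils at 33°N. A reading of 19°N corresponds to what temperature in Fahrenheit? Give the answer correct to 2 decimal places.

Linear interpolation between the fixed points: C = (19 - 0) × 100 / (33 - 0) = 57.5758°C.
Then 57.5758 × 1.8 + 32 = 135.64°F.

135.64°F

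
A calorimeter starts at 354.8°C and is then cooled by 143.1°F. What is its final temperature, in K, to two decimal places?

548.45 K

The 143.1°F change is an interval, so only the factor 5/9 applies: -143.1 × 5/9 = -79.5000°C.
Final Celsius temperature: 354.8000 - 79.5000 = 275.3000°C.
In kelvin: 275.3000 + 273.15 = 548.45 K.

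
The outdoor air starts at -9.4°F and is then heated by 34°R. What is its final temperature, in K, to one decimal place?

269.0 K

Initial temperature in Celsius: (-9.4 - 32) × 5/9 = -23.0000°C.
The 34°R change is an interval, so only the factor 5/9 applies: +34 × 5/9 = +18.8889°C.
Final Celsius temperature: -23.0000 + 18.8889 = -4.1111°C.
In kelvin: -4.1111 + 273.15 = 269.0 K.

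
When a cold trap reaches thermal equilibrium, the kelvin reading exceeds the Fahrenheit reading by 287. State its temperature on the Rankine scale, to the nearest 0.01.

Let x be the Fahrenheit reading; then the kelvin reading is 5/9·x + 255.372.
(5/9·x + 255.372) - x = 287  ⇒  (-4/9)·x = 31.6278  ⇒  x = -71.1625°F.
In Celsius: (-71.1625 - 32) × 5/9 = -57.3125°C.
In Rankine: -57.3125 × 1.8 + 491.67 = 388.51°R.

388.51°R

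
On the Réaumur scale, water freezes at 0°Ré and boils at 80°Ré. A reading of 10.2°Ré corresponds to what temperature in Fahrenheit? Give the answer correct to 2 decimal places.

54.95°F

Linear interpolation between the fixed points: C = (10.2 - 0) × 100 / (80 - 0) = 12.7500°C.
Then 12.7500 × 1.8 + 32 = 54.95°F.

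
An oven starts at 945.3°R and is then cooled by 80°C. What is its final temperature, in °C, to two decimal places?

Initial temperature in Celsius: (945.3 - 491.67) × 5/9 = 252.0167°C.
Final Celsius temperature: 252.0167 - 80.0000 = 172.0167°C.

172.02°C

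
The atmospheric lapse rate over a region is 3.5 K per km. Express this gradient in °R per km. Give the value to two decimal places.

6.30 °R/km

The quantity depends on a temperature interval, so only the ratio of degree sizes applies; the offset between the scales is irrelevant.
A change of 1 K is a change of 1.8°R, so 3.5 × 1.8 = 6.30.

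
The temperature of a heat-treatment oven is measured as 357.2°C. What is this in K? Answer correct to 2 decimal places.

630.35 K

In kelvin: 357.2000 + 273.15 = 630.35 K.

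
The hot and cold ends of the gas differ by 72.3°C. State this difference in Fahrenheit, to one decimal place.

For a temperature interval the offset drops out; only the factor 1.8 applies.
72.3 × 1.8 = 130.1.

130.1°F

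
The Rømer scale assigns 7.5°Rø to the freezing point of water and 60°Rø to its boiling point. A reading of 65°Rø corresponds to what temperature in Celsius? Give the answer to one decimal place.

Linear interpolation between the fixed points: C = (65 - 7.5) × 100 / (60 - 7.5) = 109.5238°C.

109.5°C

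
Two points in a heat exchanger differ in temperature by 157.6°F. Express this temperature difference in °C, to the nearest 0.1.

87.6°C

An interval of 1°F corresponds to 5/9°C.
157.6 × 5/9 = 87.6.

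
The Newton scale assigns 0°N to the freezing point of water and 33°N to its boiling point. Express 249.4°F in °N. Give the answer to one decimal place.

39.9°N

First in Celsius: (249.4 - 32) × 5/9 = 120.7778°C.
Linearly onto the Newton scale: 0 + (120.7778 / 100) × (33 - 0) = 39.9°N.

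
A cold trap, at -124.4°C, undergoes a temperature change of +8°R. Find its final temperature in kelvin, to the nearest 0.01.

The 8°R change is an interval, so only the factor 5/9 applies: +8 × 5/9 = +4.4444°C.
Final Celsius temperature: -124.4000 + 4.4444 = -119.9556°C.
In kelvin: -119.9556 + 273.15 = 153.19 K.

153.19 K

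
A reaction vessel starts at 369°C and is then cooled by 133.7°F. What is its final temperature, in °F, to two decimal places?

562.50°F

The 133.7°F change is an interval, so only the factor 5/9 applies: -133.7 × 5/9 = -74.2778°C.
Final Celsius temperature: 369.0000 - 74.2778 = 294.7222°C.
In Fahrenheit: 294.7222 × 1.8 + 32 = 562.50°F.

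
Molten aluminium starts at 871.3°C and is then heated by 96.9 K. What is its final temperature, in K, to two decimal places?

The 96.9 K change is an interval; Kelvin and Celsius degrees are the same size, so ΔC = +96.9°C.
Final Celsius temperature: 871.3000 + 96.9000 = 968.2000°C.
In kelvin: 968.2000 + 273.15 = 1241.35 K.

1241.35 K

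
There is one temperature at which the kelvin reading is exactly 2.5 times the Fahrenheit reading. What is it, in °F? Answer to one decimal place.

Let F be the Fahrenheit reading. The kelvin reading is K = 5/9·F + 255.372.
Require K = 2.5·F: 5/9·F + 255.372 = 2.5·F.
(-35/18)·F = -255.372  ⇒  F = 131.3.

131.3°F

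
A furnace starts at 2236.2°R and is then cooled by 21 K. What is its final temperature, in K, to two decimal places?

1221.33 K

Initial temperature in Celsius: (2236.2 - 491.67) × 5/9 = 969.1833°C.
The 21 K change is an interval; Kelvin and Celsius degrees are the same size, so ΔC = -21°C.
Final Celsius temperature: 969.1833 - 21.0000 = 948.1833°C.
In kelvin: 948.1833 + 273.15 = 1221.33 K.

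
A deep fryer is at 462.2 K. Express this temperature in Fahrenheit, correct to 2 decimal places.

372.29°F

In Celsius: 462.2 - 273.15 = 189.0500°C.
In Fahrenheit: 189.0500 × 1.8 + 32 = 372.29°F.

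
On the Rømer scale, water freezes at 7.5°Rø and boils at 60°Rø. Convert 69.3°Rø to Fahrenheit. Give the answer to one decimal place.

Linear interpolation between the fixed points: C = (69.3 - 7.5) × 100 / (60 - 7.5) = 117.7143°C.
Then 117.7143 × 1.8 + 32 = 243.9°F.

243.9°F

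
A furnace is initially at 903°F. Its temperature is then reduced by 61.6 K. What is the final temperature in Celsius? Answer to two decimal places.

422.29°C

Initial temperature in Celsius: (903 - 32) × 5/9 = 483.8889°C.
The 61.6 K change is an interval; Kelvin and Celsius degrees are the same size, so ΔC = -61.6°C.
Final Celsius temperature: 483.8889 - 61.6000 = 422.2889°C.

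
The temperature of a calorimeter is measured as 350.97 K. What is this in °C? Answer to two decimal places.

In Celsius: 350.97 - 273.15 = 77.8200°C.

77.82°C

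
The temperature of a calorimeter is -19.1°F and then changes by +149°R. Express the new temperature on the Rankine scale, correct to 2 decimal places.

Initial temperature in Celsius: (-19.1 - 32) × 5/9 = -28.3889°C.
The 149°R change is an interval, so only the factor 5/9 applies: +149 × 5/9 = +82.7778°C.
Final Celsius temperature: -28.3889 + 82.7778 = 54.3889°C.
In Rankine: 54.3889 × 1.8 + 491.67 = 589.57°R.

589.57°R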